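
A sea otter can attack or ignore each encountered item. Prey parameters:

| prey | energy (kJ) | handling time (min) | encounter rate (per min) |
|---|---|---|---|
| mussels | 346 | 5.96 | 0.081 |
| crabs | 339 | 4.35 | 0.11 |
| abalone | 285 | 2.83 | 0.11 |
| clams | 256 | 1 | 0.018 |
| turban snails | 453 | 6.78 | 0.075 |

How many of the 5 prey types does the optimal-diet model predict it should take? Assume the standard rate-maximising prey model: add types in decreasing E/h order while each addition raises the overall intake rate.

Profitabilities (E/h, kJ/min): clams 256, abalone 101, crabs 77.9, turban snails 66.8, mussels 58.1. Add prey in this order while the next type's profitability exceeds the intake rate on those already taken.
Rate on top 1: 4.527. abalone: 101 > 4.527 → include.
Rate on top 2: 27.05. crabs: 77.9 > 27.05 → include.
Rate on top 3: 40.52. turban snails: 66.8 > 40.52 → include.
Rate on top 4: 46.29. mussels: 58.1 > 46.29 → include.
Optimal diet: clams, abalone, crabs, turban snails, mussels — 5 of 5 types.

5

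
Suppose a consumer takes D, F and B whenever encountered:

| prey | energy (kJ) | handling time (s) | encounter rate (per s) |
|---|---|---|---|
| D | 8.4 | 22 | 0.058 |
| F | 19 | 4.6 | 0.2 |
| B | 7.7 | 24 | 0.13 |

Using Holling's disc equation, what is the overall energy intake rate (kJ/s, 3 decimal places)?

R = Σλ_iE_i / (1 + Σλ_ih_i)
Numerator: 0.058×8.4 + 0.2×19 + 0.13×7.7 = 5.288
Denominator: 1 + 0.058×22 + 0.2×4.6 + 0.13×24 = 6.316
R = 5.288/6.316 = 0.8373 kJ/s

0.837 kJ/s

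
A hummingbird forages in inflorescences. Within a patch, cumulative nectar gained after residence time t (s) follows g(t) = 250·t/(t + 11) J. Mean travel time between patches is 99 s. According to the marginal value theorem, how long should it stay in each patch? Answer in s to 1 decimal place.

By the marginal value theorem, leave when the instantaneous gain rate g'(t) equals the habitat-wide average g(t)/(T + t).
g'(t) = 250·11/(t + 11)². Setting 250·11/(t+11)² = 250t/[(t+11)(99+t)] gives 11(99+t) = t(t+11), so t² = 11×99 = 1089.
t* = √1089 = 33 s.

33.0 s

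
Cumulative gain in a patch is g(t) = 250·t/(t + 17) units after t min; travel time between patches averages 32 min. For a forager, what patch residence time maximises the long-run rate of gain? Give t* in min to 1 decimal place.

Maximise g(t)/(T+t): set derivative to zero → g'(t)(T+t) = g(t).
g'(t) = 250·17/(t + 17)². Setting 250·17/(t+17)² = 250t/[(t+17)(32+t)] gives 17(32+t) = t(t+17), so t² = 17×32 = 544.
t* = √544 = 23.32 min.

23.3 min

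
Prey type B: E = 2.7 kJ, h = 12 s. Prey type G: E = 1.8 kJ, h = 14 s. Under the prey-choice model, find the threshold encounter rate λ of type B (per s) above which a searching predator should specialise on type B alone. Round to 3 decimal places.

0.111 per s

Drop type G once their profitability E₂/h₂ falls below the rate achievable on type B alone: E₂/h₂ = λE₁/(1 + λh₁).
Solve for λ: λE₁h₂ = E₂(1 + λh₁) → λ(E₁h₂ − E₂h₁) = E₂ → λ = E₂/(E₁h₂ − E₂h₁).
λ = 1.8/(2.7×14 − 1.8×12) = 1.8/16.2 = 0.1111 per s.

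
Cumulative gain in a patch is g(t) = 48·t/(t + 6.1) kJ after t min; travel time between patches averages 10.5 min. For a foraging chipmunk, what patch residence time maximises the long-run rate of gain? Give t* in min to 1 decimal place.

8.0 min

Optimal t* satisfies g'(t*) = g(t*)/(T + t*).
g'(t) = 48·6.1/(t + 6.1)². Setting 48·6.1/(t+6.1)² = 48t/[(t+6.1)(10.5+t)] gives 6.1(10.5+t) = t(t+6.1), so t² = 6.1×10.5 = 64.05.
t* = √64.05 = 8.003 min.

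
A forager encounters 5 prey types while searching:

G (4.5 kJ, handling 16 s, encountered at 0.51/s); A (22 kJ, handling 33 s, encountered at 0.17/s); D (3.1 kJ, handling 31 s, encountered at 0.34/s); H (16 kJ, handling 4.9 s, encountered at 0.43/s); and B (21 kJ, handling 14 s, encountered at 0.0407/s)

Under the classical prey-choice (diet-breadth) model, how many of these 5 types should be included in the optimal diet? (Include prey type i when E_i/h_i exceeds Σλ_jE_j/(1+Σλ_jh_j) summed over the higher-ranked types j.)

E/h in descending order: H 3.27, B 1.5, A 0.667, G 0.281, D 0.1 kJ/s. The optimal diet is the largest prefix of this list for which every included type satisfies E_i/h_i > R on the types above it.
Rate on top 1: 2.214. B: 1.5 < 2.214 → exclude; stop.
Optimal diet: H — 1 of 5 types.

1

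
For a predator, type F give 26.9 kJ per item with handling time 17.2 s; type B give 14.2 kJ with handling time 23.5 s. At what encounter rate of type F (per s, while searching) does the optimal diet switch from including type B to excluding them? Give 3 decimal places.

Drop type B once their profitability E₂/h₂ falls below the rate achievable on type F alone: E₂/h₂ = λE₁/(1 + λh₁).
Solve for λ: λE₁h₂ = E₂(1 + λh₁) → λ(E₁h₂ − E₂h₁) = E₂ → λ = E₂/(E₁h₂ − E₂h₁).
λ = 14.2/(26.9×23.5 − 14.2×17.2) = 14.2/387.9 = 0.03661 per s.

0.037 per s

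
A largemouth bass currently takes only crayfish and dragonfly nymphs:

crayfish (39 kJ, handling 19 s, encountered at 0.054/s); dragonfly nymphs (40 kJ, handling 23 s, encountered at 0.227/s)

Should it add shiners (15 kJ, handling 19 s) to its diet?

No

Intake rate on the current diet: R = (0.054×39 + 0.227×40) / (1 + 0.054×19 + 0.227×23) = 11.19/7.247 = 1.544 kJ/s.
shiners: E/h = 15/19 = 0.7895 kJ/s.
0.7895 < 1.544, so adding shiners would lower the average — exclude it.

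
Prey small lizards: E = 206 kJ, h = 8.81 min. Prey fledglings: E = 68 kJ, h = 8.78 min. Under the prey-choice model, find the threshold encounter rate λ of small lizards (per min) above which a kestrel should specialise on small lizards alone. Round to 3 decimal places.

At the threshold, the rate on small lizards alone equals the profitability of fledglings: λ·206/(1 + λ·8.81) = 68/8.78 = 7.745.
Rearranging, λ(206 − 7.745×8.81) = 7.745, so λ = 7.745/137.8 = 0.05622 per min.

0.056 per min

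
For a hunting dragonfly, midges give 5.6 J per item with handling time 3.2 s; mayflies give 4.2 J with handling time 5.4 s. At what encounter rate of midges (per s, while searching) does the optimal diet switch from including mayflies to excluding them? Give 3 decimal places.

The zero-one rule: include mayflies iff E₂/h₂ > λE₁/(1+λh₁). Equality gives the switch point.
λE₁h₂ = E₂ + λE₂h₁ ⇒ λ = E₂/(E₁h₂ − E₂h₁) = 4.2/(30.24 − 13.44) = 0.25 per s.

0.250 per s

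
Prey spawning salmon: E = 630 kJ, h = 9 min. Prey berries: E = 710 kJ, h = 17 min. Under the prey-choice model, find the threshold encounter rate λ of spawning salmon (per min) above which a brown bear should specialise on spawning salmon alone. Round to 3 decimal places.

Drop berries once their profitability E₂/h₂ falls below the rate achievable on spawning salmon alone: E₂/h₂ = λE₁/(1 + λh₁).
Solve for λ: λE₁h₂ = E₂(1 + λh₁) → λ(E₁h₂ − E₂h₁) = E₂ → λ = E₂/(E₁h₂ − E₂h₁).
λ = 710/(630×17 − 710×9) = 710/4320 = 0.1644 per min.

0.164 per min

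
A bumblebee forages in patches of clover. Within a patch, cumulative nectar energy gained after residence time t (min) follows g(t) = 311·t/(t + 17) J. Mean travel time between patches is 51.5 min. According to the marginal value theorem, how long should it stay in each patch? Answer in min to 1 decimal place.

Optimal t* satisfies g'(t*) = g(t*)/(T + t*).
g'(t) = 311·17/(t + 17)². Setting 311·17/(t+17)² = 311t/[(t+17)(51.5+t)] gives 17(51.5+t) = t(t+17), so t² = 17×51.5 = 875.5.
t* = √875.5 = 29.59 min.

29.6 min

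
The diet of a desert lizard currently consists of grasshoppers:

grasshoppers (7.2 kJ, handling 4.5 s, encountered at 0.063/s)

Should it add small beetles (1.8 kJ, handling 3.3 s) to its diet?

On grasshoppers alone, R = ΣλE/(1+Σλh) = 0.4536/1.284 = 0.3534 kJ/s.
small beetles: E/h = 1.8/3.3 = 0.5455 kJ/s.
Since 0.5455 > R, including small beetles increases the long-run rate.

Yes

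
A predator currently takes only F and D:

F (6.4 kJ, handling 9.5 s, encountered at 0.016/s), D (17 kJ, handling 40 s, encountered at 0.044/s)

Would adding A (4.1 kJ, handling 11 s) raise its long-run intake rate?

Intake rate on the current diet: R = (0.016×6.4 + 0.044×17) / (1 + 0.016×9.5 + 0.044×40) = 0.8504/2.912 = 0.292 kJ/s.
Profitability of A: 4.1/11 = 0.3727 kJ/s.
Since 0.3727 > R, including A increases the long-run rate.

Yes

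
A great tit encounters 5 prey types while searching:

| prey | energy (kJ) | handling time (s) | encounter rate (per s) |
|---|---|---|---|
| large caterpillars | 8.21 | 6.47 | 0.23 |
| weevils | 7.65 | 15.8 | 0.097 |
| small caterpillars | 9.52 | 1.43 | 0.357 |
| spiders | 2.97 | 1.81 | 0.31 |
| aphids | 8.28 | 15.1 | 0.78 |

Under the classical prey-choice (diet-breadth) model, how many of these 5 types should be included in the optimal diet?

1

E/h in descending order: small caterpillars 6.66, spiders 1.64, large caterpillars 1.27, aphids 0.548, weevils 0.484 kJ/s. The optimal diet is the largest prefix of this list for which every included type satisfies E_i/h_i > R on the types above it.
Rate on top 1: 2.25. spiders: 1.64 < 2.25 → exclude; stop.
Optimal diet: small caterpillars — 1 of 5 types.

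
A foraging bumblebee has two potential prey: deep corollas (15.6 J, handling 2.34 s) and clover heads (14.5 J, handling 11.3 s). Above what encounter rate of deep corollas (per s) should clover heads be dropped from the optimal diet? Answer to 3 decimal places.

0.102 per s

At the threshold, the rate on deep corollas alone equals the profitability of clover heads: λ·15.6/(1 + λ·2.34) = 14.5/11.3 = 1.283.
Rearranging, λ(15.6 − 1.283×2.34) = 1.283, so λ = 1.283/12.6 = 0.1019 per s.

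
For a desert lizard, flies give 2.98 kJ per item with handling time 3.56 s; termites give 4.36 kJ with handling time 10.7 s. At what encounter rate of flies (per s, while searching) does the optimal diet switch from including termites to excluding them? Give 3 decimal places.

Drop termites once their profitability E₂/h₂ falls below the rate achievable on flies alone: E₂/h₂ = λE₁/(1 + λh₁).
Solve for λ: λE₁h₂ = E₂(1 + λh₁) → λ(E₁h₂ − E₂h₁) = E₂ → λ = E₂/(E₁h₂ − E₂h₁).
λ = 4.36/(2.98×10.7 − 4.36×3.56) = 4.36/16.36 = 0.2664 per s.

0.266 per s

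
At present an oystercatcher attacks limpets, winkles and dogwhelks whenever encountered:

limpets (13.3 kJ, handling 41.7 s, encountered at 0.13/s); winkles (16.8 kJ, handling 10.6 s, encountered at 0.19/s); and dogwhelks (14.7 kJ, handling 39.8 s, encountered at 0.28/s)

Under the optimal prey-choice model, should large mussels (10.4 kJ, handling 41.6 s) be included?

On limpets, winkles and dogwhelks alone, R = ΣλE/(1+Σλh) = 9.037/19.58 = 0.4616 kJ/s.
Profitability of large mussels: 10.4/41.6 = 0.25 kJ/s.
0.25 < 0.4616, so adding large mussels would lower the average — exclude it.

No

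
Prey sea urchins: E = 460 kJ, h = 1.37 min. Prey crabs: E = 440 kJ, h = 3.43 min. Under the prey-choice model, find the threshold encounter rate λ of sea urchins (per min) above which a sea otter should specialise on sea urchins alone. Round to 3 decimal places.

0.451 per min

At the threshold, the rate on sea urchins alone equals the profitability of crabs: λ·460/(1 + λ·1.37) = 440/3.43 = 128.3.
Rearranging, λ(460 − 128.3×1.37) = 128.3, so λ = 128.3/284.3 = 0.4513 per min.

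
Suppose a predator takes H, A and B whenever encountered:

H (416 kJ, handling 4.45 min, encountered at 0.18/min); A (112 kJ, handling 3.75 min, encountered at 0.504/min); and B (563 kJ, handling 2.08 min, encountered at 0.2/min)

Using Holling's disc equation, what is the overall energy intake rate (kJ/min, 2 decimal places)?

R = (0.18×416 + 0.504×112 + 0.2×563) / (1 + 0.18×4.45 + 0.504×3.75 + 0.2×2.08) = 243.9/4.107 = 59.39 kJ/min.

59.39 kJ/min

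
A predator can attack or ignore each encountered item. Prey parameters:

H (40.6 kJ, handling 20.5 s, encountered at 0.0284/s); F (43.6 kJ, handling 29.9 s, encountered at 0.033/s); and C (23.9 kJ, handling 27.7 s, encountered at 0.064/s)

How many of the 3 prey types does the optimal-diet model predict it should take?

Profitabilities (E/h, kJ/s): H 1.98, F 1.46, C 0.863. Add prey in this order while the next type's profitability exceeds the intake rate on those already taken.
Rate on top 1: 0.7288. F: 1.46 > 0.7288 → include.
Rate on top 2: 1.009. C: 0.863 < 1.009 → exclude; stop.
Optimal diet: H, F — 2 of 3 types.

2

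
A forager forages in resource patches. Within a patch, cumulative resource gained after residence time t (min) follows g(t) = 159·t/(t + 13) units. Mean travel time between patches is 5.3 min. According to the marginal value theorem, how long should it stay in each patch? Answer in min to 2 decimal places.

By the marginal value theorem, leave when the instantaneous gain rate g'(t) equals the habitat-wide average g(t)/(T + t).
g'(t) = 159·13/(t + 13)². Setting 159·13/(t+13)² = 159t/[(t+13)(5.3+t)] gives 13(5.3+t) = t(t+13), so t² = 13×5.3 = 68.9.
t* = √68.9 = 8.301 min.

8.30 min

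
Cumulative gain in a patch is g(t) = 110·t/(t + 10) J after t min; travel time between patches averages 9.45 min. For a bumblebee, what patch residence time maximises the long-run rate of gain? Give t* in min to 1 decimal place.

9.7 min

Optimal t* satisfies g'(t*) = g(t*)/(T + t*).
g'(t) = 110·10/(t + 10)². Setting 110·10/(t+10)² = 110t/[(t+10)(9.45+t)] gives 10(9.45+t) = t(t+10), so t² = 10×9.45 = 94.5.
t* = √94.5 = 9.721 min.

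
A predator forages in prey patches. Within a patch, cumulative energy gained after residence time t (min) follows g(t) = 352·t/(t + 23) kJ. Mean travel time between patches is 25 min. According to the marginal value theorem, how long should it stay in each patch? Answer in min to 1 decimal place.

By the marginal value theorem, leave when the instantaneous gain rate g'(t) equals the habitat-wide average g(t)/(T + t).
g'(t) = 352·23/(t + 23)². Setting 352·23/(t+23)² = 352t/[(t+23)(25+t)] gives 23(25+t) = t(t+23), so t² = 23×25 = 575.
t* = √575 = 23.98 min.

24.0 min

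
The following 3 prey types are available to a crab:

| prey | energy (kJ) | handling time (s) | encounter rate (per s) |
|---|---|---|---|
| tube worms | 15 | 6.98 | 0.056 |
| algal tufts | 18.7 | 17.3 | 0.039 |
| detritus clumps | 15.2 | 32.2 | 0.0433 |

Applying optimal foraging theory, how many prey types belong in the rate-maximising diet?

2

E/h in descending order: tube worms 2.15, algal tufts 1.08, detritus clumps 0.472 kJ/s. The optimal diet is the largest prefix of this list for which every included type satisfies E_i/h_i > R on the types above it.
Rate on top 1: 0.6039. algal tufts: 1.08 > 0.6039 → include.
Rate on top 2: 0.7597. detritus clumps: 0.472 < 0.7597 → exclude; stop.
Optimal diet: tube worms, algal tufts — 2 of 3 types.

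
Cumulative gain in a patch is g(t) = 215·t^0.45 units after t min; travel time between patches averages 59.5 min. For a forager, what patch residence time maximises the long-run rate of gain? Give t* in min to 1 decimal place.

48.7 min

By the marginal value theorem, leave when the instantaneous gain rate g'(t) equals the habitat-wide average g(t)/(T + t).
g'(t) = 0.45·215·t^-0.55. Setting 0.45·215·t^-0.55 = 215·t^0.45/(59.5+t) gives 0.45(59.5+t) = t, so 0.55·t = 0.45×59.5.
t* = 0.45×59.5/0.55 = 48.68 min.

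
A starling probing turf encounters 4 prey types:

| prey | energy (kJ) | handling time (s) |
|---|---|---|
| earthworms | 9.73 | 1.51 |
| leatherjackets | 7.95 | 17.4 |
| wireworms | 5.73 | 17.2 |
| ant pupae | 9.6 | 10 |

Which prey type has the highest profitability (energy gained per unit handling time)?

earthworms

Profitability E/h (kJ/s): earthworms = 9.73/1.51 = 6.44, leatherjackets = 7.95/17.4 = 0.457, wireworms = 5.73/17.2 = 0.333, ant pupae = 9.6/10 = 0.96.
Ranked: earthworms > ant pupae > leatherjackets > wireworms.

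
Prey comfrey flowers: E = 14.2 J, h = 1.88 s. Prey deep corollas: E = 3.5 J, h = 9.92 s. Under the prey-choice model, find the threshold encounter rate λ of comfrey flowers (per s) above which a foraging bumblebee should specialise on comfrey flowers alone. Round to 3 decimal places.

0.026 per s

At the threshold, the rate on comfrey flowers alone equals the profitability of deep corollas: λ·14.2/(1 + λ·1.88) = 3.5/9.92 = 0.3528.
Rearranging, λ(14.2 − 0.3528×1.88) = 0.3528, so λ = 0.3528/13.54 = 0.02606 per s.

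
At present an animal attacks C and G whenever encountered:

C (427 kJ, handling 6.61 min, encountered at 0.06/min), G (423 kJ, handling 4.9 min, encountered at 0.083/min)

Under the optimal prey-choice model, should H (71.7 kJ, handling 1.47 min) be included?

Yes

Current rate: (0.06×427 + 0.083×423)/(1 + 0.06×6.61 + 0.083×4.9) = 33.68 kJ/min.
H: E/h = 71.7/1.47 = 48.78 kJ/min.
Since 48.78 > R, including H increases the long-run rate.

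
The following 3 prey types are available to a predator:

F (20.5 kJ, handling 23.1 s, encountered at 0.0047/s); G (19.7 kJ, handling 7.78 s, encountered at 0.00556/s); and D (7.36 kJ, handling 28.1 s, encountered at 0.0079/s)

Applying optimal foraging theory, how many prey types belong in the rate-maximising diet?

Rank by E/h (kJ/s): G 2.53, F 0.887, D 0.262. Include each in turn until the next type's E/h falls below the running intake rate.
Rate on top 1: 0.105. F: 0.887 > 0.105 → include.
Rate on top 2: 0.1787. D: 0.262 > 0.1787 → include.
Optimal diet: G, F, D — 3 of 3 types.

3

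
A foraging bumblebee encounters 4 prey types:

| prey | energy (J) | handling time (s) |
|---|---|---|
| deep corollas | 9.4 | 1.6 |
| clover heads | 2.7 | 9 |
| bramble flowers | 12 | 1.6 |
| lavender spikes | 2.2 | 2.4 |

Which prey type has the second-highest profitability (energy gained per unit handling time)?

deep corollas

In descending order of E/h:
bramble flowers: 12/1.6 = 7.5 J/s
deep corollas: 9.4/1.6 = 5.88 J/s
lavender spikes: 2.2/2.4 = 0.917 J/s
clover heads: 2.7/9 = 0.3 J/s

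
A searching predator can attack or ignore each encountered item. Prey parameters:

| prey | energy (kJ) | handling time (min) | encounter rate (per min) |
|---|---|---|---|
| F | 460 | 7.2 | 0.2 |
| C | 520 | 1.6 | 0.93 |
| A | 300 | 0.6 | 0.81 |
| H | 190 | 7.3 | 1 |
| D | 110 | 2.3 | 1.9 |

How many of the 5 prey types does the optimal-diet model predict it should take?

2

Rank by E/h (kJ/min): A 500, C 325, F 63.9, D 47.8, H 26. Include each in turn until the next type's E/h falls below the running intake rate.
Rate on top 1: 163.5. C: 325 > 163.5 → include.
Rate on top 2: 244.3. F: 63.9 < 244.3 → exclude; stop.
Optimal diet: A, C — 2 of 5 types.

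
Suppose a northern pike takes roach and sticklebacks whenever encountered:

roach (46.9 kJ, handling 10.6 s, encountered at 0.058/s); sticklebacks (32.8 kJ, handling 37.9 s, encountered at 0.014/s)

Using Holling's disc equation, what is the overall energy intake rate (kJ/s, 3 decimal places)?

1.482 kJ/s

R = Σλ_iE_i / (1 + Σλ_ih_i)
Numerator: 0.058×46.9 + 0.014×32.8 = 3.179
Denominator: 1 + 0.058×10.6 + 0.014×37.9 = 2.145
R = 3.179/2.145 = 1.482 kJ/s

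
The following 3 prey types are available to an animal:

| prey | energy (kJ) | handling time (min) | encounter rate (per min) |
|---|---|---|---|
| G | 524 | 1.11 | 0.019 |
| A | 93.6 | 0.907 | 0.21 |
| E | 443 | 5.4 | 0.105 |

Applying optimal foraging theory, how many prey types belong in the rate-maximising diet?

3

Profitabilities (E/h, kJ/min): G 472, A 103, E 82. Add prey in this order while the next type's profitability exceeds the intake rate on those already taken.
Rate on top 1: 9.75. A: 103 > 9.75 → include.
Rate on top 2: 24.44. E: 82 > 24.44 → include.
Optimal diet: G, A, E — 3 of 3 types.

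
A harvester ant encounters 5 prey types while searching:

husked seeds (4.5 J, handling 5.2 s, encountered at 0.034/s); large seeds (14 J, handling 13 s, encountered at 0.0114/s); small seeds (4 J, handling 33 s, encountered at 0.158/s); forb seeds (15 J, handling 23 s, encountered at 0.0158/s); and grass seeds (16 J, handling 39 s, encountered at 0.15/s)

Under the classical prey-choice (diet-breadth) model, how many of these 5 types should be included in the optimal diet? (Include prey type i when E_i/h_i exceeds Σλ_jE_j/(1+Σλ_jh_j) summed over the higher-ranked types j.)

4

E/h in descending order: large seeds 1.08, husked seeds 0.865, forb seeds 0.652, grass seeds 0.41, small seeds 0.121 J/s. The optimal diet is the largest prefix of this list for which every included type satisfies E_i/h_i > R on the types above it.
Rate on top 1: 0.139. husked seeds: 0.865 > 0.139 → include.
Rate on top 2: 0.2359. forb seeds: 0.652 > 0.2359 → include.
Rate on top 3: 0.3255. grass seeds: 0.41 > 0.3255 → include.
Rate on top 4: 0.3913. small seeds: 0.121 < 0.3913 → exclude; stop.
Optimal diet: large seeds, husked seeds, forb seeds, grass seeds — 4 of 5 types.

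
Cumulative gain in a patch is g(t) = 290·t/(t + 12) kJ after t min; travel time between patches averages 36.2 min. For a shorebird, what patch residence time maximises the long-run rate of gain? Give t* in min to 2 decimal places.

By the marginal value theorem, leave when the instantaneous gain rate g'(t) equals the habitat-wide average g(t)/(T + t).
g'(t) = 290·12/(t + 12)². Setting 290·12/(t+12)² = 290t/[(t+12)(36.2+t)] gives 12(36.2+t) = t(t+12), so t² = 12×36.2 = 434.4.
t* = √434.4 = 20.84 min.

20.84 min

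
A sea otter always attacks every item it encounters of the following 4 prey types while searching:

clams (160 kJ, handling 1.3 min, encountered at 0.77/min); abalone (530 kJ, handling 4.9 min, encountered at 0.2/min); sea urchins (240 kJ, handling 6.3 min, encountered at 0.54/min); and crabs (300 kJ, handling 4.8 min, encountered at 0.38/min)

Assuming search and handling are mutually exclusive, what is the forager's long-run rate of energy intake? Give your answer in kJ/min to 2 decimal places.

R = (0.77×160 + 0.2×530 + 0.54×240 + 0.38×300) / (1 + 0.77×1.3 + 0.2×4.9 + 0.54×6.3 + 0.38×4.8) = 472.8/8.207 = 57.61 kJ/min.

57.61 kJ/min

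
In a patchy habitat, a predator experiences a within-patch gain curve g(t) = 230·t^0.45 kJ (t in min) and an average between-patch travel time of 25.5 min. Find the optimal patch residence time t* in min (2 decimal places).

20.86 min

By the marginal value theorem, leave when the instantaneous gain rate g'(t) equals the habitat-wide average g(t)/(T + t).
g'(t) = 0.45·230·t^-0.55. Setting 0.45·230·t^-0.55 = 230·t^0.45/(25.5+t) gives 0.45(25.5+t) = t, so 0.55·t = 0.45×25.5.
t* = 0.45×25.5/0.55 = 20.86 min.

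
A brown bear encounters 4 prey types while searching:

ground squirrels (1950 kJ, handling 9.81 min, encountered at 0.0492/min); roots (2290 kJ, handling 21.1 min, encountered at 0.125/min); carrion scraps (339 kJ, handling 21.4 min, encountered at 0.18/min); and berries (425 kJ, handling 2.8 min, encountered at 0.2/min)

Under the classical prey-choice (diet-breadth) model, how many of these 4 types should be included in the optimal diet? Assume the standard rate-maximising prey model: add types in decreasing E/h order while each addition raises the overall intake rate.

Rank by E/h (kJ/min): ground squirrels 199, berries 152, roots 109, carrion scraps 15.8. Include each in turn until the next type's E/h falls below the running intake rate.
Rate on top 1: 64.71. berries: 152 > 64.71 → include.
Rate on top 2: 88.58. roots: 109 > 88.58 → include.
Rate on top 3: 99.82. carrion scraps: 15.8 < 99.82 → exclude; stop.
Optimal diet: ground squirrels, berries, roots — 3 of 4 types.

3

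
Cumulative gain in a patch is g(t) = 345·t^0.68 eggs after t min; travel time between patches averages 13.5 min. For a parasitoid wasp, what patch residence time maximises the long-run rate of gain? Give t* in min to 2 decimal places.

28.69 min

Maximise g(t)/(T+t): set derivative to zero → g'(t)(T+t) = g(t).
g'(t) = 0.68·345·t^-0.32. Setting 0.68·345·t^-0.32 = 345·t^0.68/(13.5+t) gives 0.68(13.5+t) = t, so 0.32·t = 0.68×13.5.
t* = 0.68×13.5/0.32 = 28.69 min.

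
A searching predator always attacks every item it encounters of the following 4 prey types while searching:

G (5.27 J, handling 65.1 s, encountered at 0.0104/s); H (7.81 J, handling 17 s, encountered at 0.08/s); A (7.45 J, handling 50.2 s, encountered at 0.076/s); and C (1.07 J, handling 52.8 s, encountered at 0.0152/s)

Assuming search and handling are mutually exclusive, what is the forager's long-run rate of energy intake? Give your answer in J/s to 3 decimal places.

R = Σλ_iE_i / (1 + Σλ_ih_i)
Numerator: 0.0104×5.27 + 0.08×7.81 + 0.076×7.45 + 0.0152×1.07 = 1.262
Denominator: 1 + 0.0104×65.1 + 0.08×17 + 0.076×50.2 + 0.0152×52.8 = 7.655
R = 1.262/7.655 = 0.1649 J/s

0.165 J/s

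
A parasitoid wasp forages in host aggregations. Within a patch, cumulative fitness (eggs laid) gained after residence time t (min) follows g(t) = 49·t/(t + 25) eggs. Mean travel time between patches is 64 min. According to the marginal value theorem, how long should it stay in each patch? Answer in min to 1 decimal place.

40.0 min

Optimal t* satisfies g'(t*) = g(t*)/(T + t*).
g'(t) = 49·25/(t + 25)². Setting 49·25/(t+25)² = 49t/[(t+25)(64+t)] gives 25(64+t) = t(t+25), so t² = 25×64 = 1600.
t* = √1600 = 40 min.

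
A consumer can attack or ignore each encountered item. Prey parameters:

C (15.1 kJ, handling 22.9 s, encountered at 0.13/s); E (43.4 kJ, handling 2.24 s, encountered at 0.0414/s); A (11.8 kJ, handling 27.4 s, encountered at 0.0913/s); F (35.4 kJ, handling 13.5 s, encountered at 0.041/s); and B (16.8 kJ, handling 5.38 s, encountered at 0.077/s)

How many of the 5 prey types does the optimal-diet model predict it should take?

Rank by E/h (kJ/s): E 19.4, B 3.12, F 2.62, C 0.659, A 0.431. Include each in turn until the next type's E/h falls below the running intake rate.
Rate on top 1: 1.644. B: 3.12 > 1.644 → include.
Rate on top 2: 2.051. F: 2.62 > 2.051 → include.
Rate on top 3: 2.204. C: 0.659 < 2.204 → exclude; stop.
Optimal diet: E, B, F — 3 of 5 types.

3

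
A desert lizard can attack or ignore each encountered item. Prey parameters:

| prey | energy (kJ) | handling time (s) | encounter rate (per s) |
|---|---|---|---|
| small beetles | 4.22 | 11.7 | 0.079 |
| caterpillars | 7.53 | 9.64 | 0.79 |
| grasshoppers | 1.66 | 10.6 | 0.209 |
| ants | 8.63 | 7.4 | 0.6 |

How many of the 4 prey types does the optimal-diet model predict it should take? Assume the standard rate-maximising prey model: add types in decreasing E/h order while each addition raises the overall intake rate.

Rank by E/h (kJ/s): ants 1.17, caterpillars 0.781, small beetles 0.361, grasshoppers 0.157. Include each in turn until the next type's E/h falls below the running intake rate.
Rate on top 1: 0.9518. caterpillars: 0.781 < 0.9518 → exclude; stop.
Optimal diet: ants — 1 of 4 types.

1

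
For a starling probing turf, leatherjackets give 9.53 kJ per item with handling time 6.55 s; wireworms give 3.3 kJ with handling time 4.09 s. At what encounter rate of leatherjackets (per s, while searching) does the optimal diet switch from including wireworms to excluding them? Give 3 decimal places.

At the threshold, the rate on leatherjackets alone equals the profitability of wireworms: λ·9.53/(1 + λ·6.55) = 3.3/4.09 = 0.8068.
Rearranging, λ(9.53 − 0.8068×6.55) = 0.8068, so λ = 0.8068/4.245 = 0.1901 per s.

0.190 per s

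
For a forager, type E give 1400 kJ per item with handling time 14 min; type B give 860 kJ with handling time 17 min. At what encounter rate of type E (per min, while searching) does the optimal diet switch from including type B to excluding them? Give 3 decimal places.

The zero-one rule: include type B iff E₂/h₂ > λE₁/(1+λh₁). Equality gives the switch point.
λE₁h₂ = E₂ + λE₂h₁ ⇒ λ = E₂/(E₁h₂ − E₂h₁) = 860/(2.38e+04 − 1.204e+04) = 0.07313 per min.

0.073 per min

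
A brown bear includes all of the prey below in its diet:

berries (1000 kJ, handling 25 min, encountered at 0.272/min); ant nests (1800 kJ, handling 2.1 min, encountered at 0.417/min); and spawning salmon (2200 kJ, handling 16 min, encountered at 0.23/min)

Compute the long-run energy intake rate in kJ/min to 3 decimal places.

123.716 kJ/min

R = (0.272×1000 + 0.417×1800 + 0.23×2200) / (1 + 0.272×25 + 0.417×2.1 + 0.23×16) = 1529/12.36 = 123.7 kJ/min.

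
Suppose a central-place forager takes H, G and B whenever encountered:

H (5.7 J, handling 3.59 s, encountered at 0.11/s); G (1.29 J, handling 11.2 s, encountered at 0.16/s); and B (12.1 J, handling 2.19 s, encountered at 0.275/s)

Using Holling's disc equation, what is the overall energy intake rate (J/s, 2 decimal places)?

R = Σλ_iE_i / (1 + Σλ_ih_i)
Numerator: 0.11×5.7 + 0.16×1.29 + 0.275×12.1 = 4.161
Denominator: 1 + 0.11×3.59 + 0.16×11.2 + 0.275×2.19 = 3.789
R = 4.161/3.789 = 1.098 J/s

1.10 J/s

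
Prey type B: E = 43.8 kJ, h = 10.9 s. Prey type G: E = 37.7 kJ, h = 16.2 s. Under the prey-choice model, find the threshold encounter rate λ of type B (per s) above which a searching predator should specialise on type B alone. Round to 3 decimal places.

0.126 per s

Drop type G once their profitability E₂/h₂ falls below the rate achievable on type B alone: E₂/h₂ = λE₁/(1 + λh₁).
Solve for λ: λE₁h₂ = E₂(1 + λh₁) → λ(E₁h₂ − E₂h₁) = E₂ → λ = E₂/(E₁h₂ − E₂h₁).
λ = 37.7/(43.8×16.2 − 37.7×10.9) = 37.7/298.6 = 0.1262 per s.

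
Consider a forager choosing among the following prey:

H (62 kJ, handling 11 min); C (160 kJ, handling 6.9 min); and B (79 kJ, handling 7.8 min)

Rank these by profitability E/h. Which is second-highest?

In descending order of E/h:
C: 160/6.9 = 23.2 kJ/min
B: 79/7.8 = 10.1 kJ/min
H: 62/11 = 5.64 kJ/min

B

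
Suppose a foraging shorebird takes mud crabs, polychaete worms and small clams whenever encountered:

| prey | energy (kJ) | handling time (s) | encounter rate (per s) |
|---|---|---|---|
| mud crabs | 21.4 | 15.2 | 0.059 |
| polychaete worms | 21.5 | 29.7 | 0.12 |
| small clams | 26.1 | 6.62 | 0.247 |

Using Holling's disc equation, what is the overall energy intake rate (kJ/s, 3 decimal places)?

R = (0.059×21.4 + 0.12×21.5 + 0.247×26.1) / (1 + 0.059×15.2 + 0.12×29.7 + 0.247×6.62) = 10.29/7.096 = 1.45 kJ/s.

1.450 kJ/s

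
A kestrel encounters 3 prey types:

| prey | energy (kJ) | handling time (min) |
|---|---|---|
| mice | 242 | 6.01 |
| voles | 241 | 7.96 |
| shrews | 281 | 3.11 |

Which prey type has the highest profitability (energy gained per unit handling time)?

Profitability E/h (kJ/min): mice = 242/6.01 = 40.3, voles = 241/7.96 = 30.3, shrews = 281/3.11 = 90.4.
Ranked: shrews > mice > voles.

shrews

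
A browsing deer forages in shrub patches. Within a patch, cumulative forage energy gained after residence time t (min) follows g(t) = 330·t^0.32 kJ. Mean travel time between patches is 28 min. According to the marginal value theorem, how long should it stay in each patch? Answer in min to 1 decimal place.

By the marginal value theorem, leave when the instantaneous gain rate g'(t) equals the habitat-wide average g(t)/(T + t).
g'(t) = 0.32·330·t^-0.68. Setting 0.32·330·t^-0.68 = 330·t^0.32/(28+t) gives 0.32(28+t) = t, so 0.68·t = 0.32×28.
t* = 0.32×28/0.68 = 13.18 min.

13.2 min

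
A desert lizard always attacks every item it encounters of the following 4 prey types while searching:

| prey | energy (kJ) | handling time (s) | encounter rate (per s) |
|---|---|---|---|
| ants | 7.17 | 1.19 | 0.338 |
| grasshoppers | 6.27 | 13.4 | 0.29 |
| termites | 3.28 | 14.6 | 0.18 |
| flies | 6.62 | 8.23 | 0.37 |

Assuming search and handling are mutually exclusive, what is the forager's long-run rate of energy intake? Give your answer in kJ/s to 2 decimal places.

Energy encountered per unit search time: 0.338×7.17 + 0.29×6.27 + 0.18×3.28 + 0.37×6.62 = 7.282 kJ/s.
Handling time per unit search time: 0.338×1.19 + 0.29×13.4 + 0.18×14.6 + 0.37×8.23 = 9.961.
Rate = 7.282/(1 + 9.961) = 0.6643 kJ/s.

0.66 kJ/s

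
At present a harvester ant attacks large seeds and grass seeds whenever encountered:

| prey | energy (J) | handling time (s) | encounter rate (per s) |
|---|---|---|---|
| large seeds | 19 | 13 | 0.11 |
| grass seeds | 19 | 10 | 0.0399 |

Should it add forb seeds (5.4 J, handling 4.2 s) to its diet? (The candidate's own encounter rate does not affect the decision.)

Yes

On large seeds and grass seeds alone, R = ΣλE/(1+Σλh) = 2.848/2.829 = 1.007 J/s.
forb seeds: E/h = 5.4/4.2 = 1.286 J/s.
Since 1.286 > R, including forb seeds increases the long-run rate.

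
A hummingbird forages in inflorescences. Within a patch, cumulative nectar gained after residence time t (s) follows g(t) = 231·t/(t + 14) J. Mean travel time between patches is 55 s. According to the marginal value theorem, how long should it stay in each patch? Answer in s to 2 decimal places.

27.75 s

Optimal t* satisfies g'(t*) = g(t*)/(T + t*).
g'(t) = 231·14/(t + 14)². Setting 231·14/(t+14)² = 231t/[(t+14)(55+t)] gives 14(55+t) = t(t+14), so t² = 14×55 = 770.
t* = √770 = 27.75 s.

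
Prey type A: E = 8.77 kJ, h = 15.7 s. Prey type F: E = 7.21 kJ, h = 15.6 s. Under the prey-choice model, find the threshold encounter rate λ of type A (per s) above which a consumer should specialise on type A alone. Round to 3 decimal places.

Drop type F once their profitability E₂/h₂ falls below the rate achievable on type A alone: E₂/h₂ = λE₁/(1 + λh₁).
Solve for λ: λE₁h₂ = E₂(1 + λh₁) → λ(E₁h₂ − E₂h₁) = E₂ → λ = E₂/(E₁h₂ − E₂h₁).
λ = 7.21/(8.77×15.6 − 7.21×15.7) = 7.21/23.61 = 0.3053 per s.

0.305 per s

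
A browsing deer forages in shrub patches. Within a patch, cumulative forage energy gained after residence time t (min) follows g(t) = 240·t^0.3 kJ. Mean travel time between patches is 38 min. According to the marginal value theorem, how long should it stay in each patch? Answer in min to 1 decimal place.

16.3 min

By the marginal value theorem, leave when the instantaneous gain rate g'(t) equals the habitat-wide average g(t)/(T + t).
g'(t) = 0.3·240·t^-0.7. Setting 0.3·240·t^-0.7 = 240·t^0.3/(38+t) gives 0.3(38+t) = t, so 0.70·t = 0.3×38.
t* = 0.3×38/0.70 = 16.29 min.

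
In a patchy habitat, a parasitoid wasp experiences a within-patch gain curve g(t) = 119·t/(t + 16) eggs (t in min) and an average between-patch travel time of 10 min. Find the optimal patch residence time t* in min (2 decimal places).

By the marginal value theorem, leave when the instantaneous gain rate g'(t) equals the habitat-wide average g(t)/(T + t).
g'(t) = 119·16/(t + 16)². Setting 119·16/(t+16)² = 119t/[(t+16)(10+t)] gives 16(10+t) = t(t+16), so t² = 16×10 = 160.
t* = √160 = 12.65 min.

12.65 min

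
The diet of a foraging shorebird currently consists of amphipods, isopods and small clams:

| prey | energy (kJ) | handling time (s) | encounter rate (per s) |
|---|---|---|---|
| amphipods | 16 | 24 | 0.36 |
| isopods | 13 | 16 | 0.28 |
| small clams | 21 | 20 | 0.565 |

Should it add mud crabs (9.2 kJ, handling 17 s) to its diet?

No

Intake rate on the current diet: R = (0.36×16 + 0.28×13 + 0.565×21) / (1 + 0.36×24 + 0.28×16 + 0.565×20) = 21.27/25.42 = 0.8365 kJ/s.
Profitability of mud crabs: 9.2/17 = 0.5412 kJ/s.
0.5412 < 0.8365, so adding mud crabs would lower the average — exclude it.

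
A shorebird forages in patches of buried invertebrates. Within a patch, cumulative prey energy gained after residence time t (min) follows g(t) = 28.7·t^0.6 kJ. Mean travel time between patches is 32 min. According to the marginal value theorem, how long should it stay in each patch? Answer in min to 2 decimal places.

48.00 min

Optimal t* satisfies g'(t*) = g(t*)/(T + t*).
g'(t) = 0.6·28.7·t^-0.4. Setting 0.6·28.7·t^-0.4 = 28.7·t^0.6/(32+t) gives 0.6(32+t) = t, so 0.40·t = 0.6×32.
t* = 0.6×32/0.40 = 48 min.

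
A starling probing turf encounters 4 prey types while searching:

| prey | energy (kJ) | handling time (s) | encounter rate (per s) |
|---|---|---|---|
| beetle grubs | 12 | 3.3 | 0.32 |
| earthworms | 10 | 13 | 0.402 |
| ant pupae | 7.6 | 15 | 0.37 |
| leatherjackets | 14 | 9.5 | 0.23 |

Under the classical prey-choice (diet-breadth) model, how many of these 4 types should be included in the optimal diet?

Profitabilities (E/h, kJ/s): beetle grubs 3.64, leatherjackets 1.47, earthworms 0.769, ant pupae 0.507. Add prey in this order while the next type's profitability exceeds the intake rate on those already taken.
Rate on top 1: 1.868. leatherjackets: 1.47 < 1.868 → exclude; stop.
Optimal diet: beetle grubs — 1 of 4 types.

1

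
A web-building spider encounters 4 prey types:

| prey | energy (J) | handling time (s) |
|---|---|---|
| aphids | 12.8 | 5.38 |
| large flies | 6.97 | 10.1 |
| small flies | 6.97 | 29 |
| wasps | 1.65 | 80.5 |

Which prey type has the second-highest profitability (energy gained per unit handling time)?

large flies

Profitability E/h (J/s): aphids = 12.8/5.38 = 2.38, large flies = 6.97/10.1 = 0.69, small flies = 6.97/29 = 0.24, wasps = 1.65/80.5 = 0.0205.
Ranked: aphids > large flies > small flies > wasps.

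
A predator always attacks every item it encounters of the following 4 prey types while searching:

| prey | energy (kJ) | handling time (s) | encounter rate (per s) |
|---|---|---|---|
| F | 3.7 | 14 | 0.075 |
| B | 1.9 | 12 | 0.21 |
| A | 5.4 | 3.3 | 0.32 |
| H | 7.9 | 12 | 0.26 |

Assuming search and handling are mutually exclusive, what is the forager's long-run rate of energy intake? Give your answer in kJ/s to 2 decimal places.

0.51 kJ/s

Energy encountered per unit search time: 0.075×3.7 + 0.21×1.9 + 0.32×5.4 + 0.26×7.9 = 4.459 kJ/s.
Handling time per unit search time: 0.075×14 + 0.21×12 + 0.32×3.3 + 0.26×12 = 7.746.
Rate = 4.459/(1 + 7.746) = 0.5098 kJ/s.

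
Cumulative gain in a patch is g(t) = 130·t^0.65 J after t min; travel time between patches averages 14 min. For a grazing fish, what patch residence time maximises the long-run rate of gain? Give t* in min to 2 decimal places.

26.00 min

Optimal t* satisfies g'(t*) = g(t*)/(T + t*).
g'(t) = 0.65·130·t^-0.35. Setting 0.65·130·t^-0.35 = 130·t^0.65/(14+t) gives 0.65(14+t) = t, so 0.35·t = 0.65×14.
t* = 0.65×14/0.35 = 26 min.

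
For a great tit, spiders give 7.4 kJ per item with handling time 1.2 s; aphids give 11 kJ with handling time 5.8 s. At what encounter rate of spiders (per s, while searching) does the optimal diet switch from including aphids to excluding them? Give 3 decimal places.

0.370 per s

At the threshold, the rate on spiders alone equals the profitability of aphids: λ·7.4/(1 + λ·1.2) = 11/5.8 = 1.897.
Rearranging, λ(7.4 − 1.897×1.2) = 1.897, so λ = 1.897/5.124 = 0.3701 per s.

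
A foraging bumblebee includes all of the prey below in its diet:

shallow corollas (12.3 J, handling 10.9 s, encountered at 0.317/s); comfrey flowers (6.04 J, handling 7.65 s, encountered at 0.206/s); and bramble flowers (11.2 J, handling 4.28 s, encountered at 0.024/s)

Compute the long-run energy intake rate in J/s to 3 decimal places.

0.882 J/s

R = (0.317×12.3 + 0.206×6.04 + 0.024×11.2) / (1 + 0.317×10.9 + 0.206×7.65 + 0.024×4.28) = 5.412/6.134 = 0.8823 J/s.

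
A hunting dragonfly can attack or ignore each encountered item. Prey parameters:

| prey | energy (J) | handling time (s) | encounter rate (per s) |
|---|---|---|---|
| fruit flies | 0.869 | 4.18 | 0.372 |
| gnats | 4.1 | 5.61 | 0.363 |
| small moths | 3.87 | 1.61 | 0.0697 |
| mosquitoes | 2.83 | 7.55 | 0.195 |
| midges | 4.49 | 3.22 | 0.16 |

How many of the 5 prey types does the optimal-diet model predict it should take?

3

Rank by E/h (J/s): small moths 2.4, midges 1.39, gnats 0.731, mosquitoes 0.375, fruit flies 0.208. Include each in turn until the next type's E/h falls below the running intake rate.
Rate on top 1: 0.2425. midges: 1.39 > 0.2425 → include.
Rate on top 2: 0.6072. gnats: 0.731 > 0.6072 → include.
Rate on top 3: 0.6759. mosquitoes: 0.375 < 0.6759 → exclude; stop.
Optimal diet: small moths, midges, gnats — 3 of 5 types.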